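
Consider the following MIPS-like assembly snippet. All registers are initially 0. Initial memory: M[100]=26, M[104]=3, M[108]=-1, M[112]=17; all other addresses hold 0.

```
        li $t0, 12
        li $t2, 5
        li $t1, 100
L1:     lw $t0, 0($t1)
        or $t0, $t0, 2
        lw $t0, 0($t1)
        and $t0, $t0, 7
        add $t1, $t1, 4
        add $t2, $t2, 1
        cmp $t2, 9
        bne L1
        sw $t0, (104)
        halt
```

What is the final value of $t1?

li $t0, 12 → $t0=12
li $t2, 5 → $t2=5
li $t1, 100 → $t1=100
lw $t0, 0($t1) → $t0=M[100]=26
or $t0, $t0, 2 → $t0=26|2=26
lw $t0, 0($t1) → $t0=M[100]=26
and $t0, $t0, 7 → $t0=26&7=2
add $t1, $t1, 4 → $t1=100+4=104
add $t2, $t2, 1 → $t2=5+1=6
cmp $t2, 9  (cmp 6,9)
bne L1: taken
lw $t0, 0($t1) → $t0=M[104]=3
or $t0, $t0, 2 → $t0=3|2=3
lw $t0, 0($t1) → $t0=M[104]=3
and $t0, $t0, 7 → $t0=3&7=3
add $t1, $t1, 4 → $t1=104+4=108
add $t2, $t2, 1 → $t2=6+1=7
cmp $t2, 9  (cmp 7,9)
bne L1: taken
lw $t0, 0($t1) → $t0=M[108]=-1
or $t0, $t0, 2 → $t0=(-1)|2=-1
lw $t0, 0($t1) → $t0=M[108]=-1
and $t0, $t0, 7 → $t0=(-1)&7=7
add $t1, $t1, 4 → $t1=108+4=112
add $t2, $t2, 1 → $t2=7+1=8
cmp $t2, 9  (cmp 8,9)
bne L1: taken
lw $t0, 0($t1) → $t0=M[112]=17
or $t0, $t0, 2 → $t0=17|2=19
lw $t0, 0($t1) → $t0=M[112]=17
and $t0, $t0, 7 → $t0=17&7=1
add $t1, $t1, 4 → $t1=112+4=116
add $t2, $t2, 1 → $t2=8+1=9
cmp $t2, 9  (cmp 9,9)
bne L1: not taken
sw $t0, (104) → M[104]=1
halt.

116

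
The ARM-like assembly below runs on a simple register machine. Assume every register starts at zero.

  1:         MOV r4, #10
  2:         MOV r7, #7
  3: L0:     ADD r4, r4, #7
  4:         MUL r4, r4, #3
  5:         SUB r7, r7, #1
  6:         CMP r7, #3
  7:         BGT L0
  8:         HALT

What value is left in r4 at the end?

after MOV r4, #10: r4=10
after MOV r7, #7: r7=7
after ADD r4, r4, #7: r4=10+7=17
after MUL r4, r4, #3: r4=17*3=51
after SUB r7, r7, #1: r7=7-1=6
CMP r7, #3  (cmp 6,3)
BGT L0: taken
after ADD r4, r4, #7: r4=51+7=58
after MUL r4, r4, #3: r4=58*3=174
after SUB r7, r7, #1: r7=6-1=5
CMP r7, #3  (cmp 5,3)
BGT L0: taken
after ADD r4, r4, #7: r4=174+7=181
after MUL r4, r4, #3: r4=181*3=543
after SUB r7, r7, #1: r7=5-1=4
CMP r7, #3  (cmp 4,3)
BGT L0: taken
after ADD r4, r4, #7: r4=543+7=550
after MUL r4, r4, #3: r4=550*3=1650
after SUB r7, r7, #1: r7=4-1=3
CMP r7, #3  (cmp 3,3)
BGT L0: not taken
halt.

1650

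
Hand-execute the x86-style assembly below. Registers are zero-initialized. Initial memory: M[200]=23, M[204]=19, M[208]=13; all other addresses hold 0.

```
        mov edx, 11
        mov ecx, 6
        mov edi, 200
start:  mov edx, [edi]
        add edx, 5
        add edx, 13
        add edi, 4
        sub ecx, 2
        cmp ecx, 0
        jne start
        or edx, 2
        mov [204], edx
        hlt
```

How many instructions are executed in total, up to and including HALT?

27

after mov edx, 11: edx=11
after mov ecx, 6: ecx=6
after mov edi, 200: edi=200
after mov edx, [edi]: edx=M[200]=23
after add edx, 5: edx=23+5=28
after add edx, 13: edx=28+13=41
after add edi, 4: edi=200+4=204
after sub ecx, 2: ecx=6-2=4
cmp ecx, 0  (cmp 4,0)
jne start: taken
after mov edx, [edi]: edx=M[204]=19
after add edx, 5: edx=19+5=24
after add edx, 13: edx=24+13=37
after add edi, 4: edi=204+4=208
after sub ecx, 2: ecx=4-2=2
cmp ecx, 0  (cmp 2,0)
jne start: taken
after mov edx, [edi]: edx=M[208]=13
after add edx, 5: edx=13+5=18
after add edx, 13: edx=18+13=31
after add edi, 4: edi=208+4=212
after sub ecx, 2: ecx=2-2=0
cmp ecx, 0  (cmp 0,0)
jne start: not taken
after or edx, 2: edx=31|2=31
mov [204], edx → M[204]=31
halt.
Total executed instructions: 27.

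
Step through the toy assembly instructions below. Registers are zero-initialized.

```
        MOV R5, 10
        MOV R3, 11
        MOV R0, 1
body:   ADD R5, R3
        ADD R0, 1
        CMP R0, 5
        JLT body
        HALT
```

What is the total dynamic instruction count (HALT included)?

20

R5=10
R3=11
R0=1
R5=10+11=21
R0=1+1=2
CMP R0, 5  (cmp 2,5)
JLT body: taken
R5=21+11=32
R0=2+1=3
CMP R0, 5  (cmp 3,5)
JLT body: taken
R5=32+11=43
R0=3+1=4
CMP R0, 5  (cmp 4,5)
JLT body: taken
R5=43+11=54
R0=4+1=5
CMP R0, 5  (cmp 5,5)
JLT body: not taken
halt.
Total executed instructions: 20.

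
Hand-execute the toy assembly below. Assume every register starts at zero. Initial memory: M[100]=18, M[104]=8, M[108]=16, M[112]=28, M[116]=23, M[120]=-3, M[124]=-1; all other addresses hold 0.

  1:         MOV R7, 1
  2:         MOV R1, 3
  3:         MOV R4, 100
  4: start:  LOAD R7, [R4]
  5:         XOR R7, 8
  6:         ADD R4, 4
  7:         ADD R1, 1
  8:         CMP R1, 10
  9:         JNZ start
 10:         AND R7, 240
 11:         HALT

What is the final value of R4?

128

after MOV R7, 1: R7=1
after MOV R1, 3: R1=3
after MOV R4, 100: R4=100
after LOAD R7, [R4]: R7=M[100]=18
after XOR R7, 8: R7=18^8=26
after ADD R4, 4: R4=100+4=104
after ADD R1, 1: R1=3+1=4
CMP R1, 10  (cmp 4,10)
JNZ start: taken
after LOAD R7, [R4]: R7=M[104]=8
after XOR R7, 8: R7=8^8=0
after ADD R4, 4: R4=104+4=108
after ADD R1, 1: R1=4+1=5
CMP R1, 10  (cmp 5,10)
JNZ start: taken
after LOAD R7, [R4]: R7=M[108]=16
after XOR R7, 8: R7=16^8=24
after ADD R4, 4: R4=108+4=112
after ADD R1, 1: R1=5+1=6
CMP R1, 10  (cmp 6,10)
JNZ start: taken
after LOAD R7, [R4]: R7=M[112]=28
after XOR R7, 8: R7=28^8=20
after ADD R4, 4: R4=112+4=116
after ADD R1, 1: R1=6+1=7
CMP R1, 10  (cmp 7,10)
JNZ start: taken
after LOAD R7, [R4]: R7=M[116]=23
after XOR R7, 8: R7=23^8=31
after ADD R4, 4: R4=116+4=120
after ADD R1, 1: R1=7+1=8
CMP R1, 10  (cmp 8,10)
JNZ start: taken
after LOAD R7, [R4]: R7=M[120]=-3
after XOR R7, 8: R7=(-3)^8=-11
after ADD R4, 4: R4=120+4=124
after ADD R1, 1: R1=8+1=9
CMP R1, 10  (cmp 9,10)
JNZ start: taken
after LOAD R7, [R4]: R7=M[124]=-1
after XOR R7, 8: R7=(-1)^8=-9
after ADD R4, 4: R4=124+4=128
after ADD R1, 1: R1=9+1=10
CMP R1, 10  (cmp 10,10)
JNZ start: not taken
after AND R7, 240: R7=(-9)&240=240
halt.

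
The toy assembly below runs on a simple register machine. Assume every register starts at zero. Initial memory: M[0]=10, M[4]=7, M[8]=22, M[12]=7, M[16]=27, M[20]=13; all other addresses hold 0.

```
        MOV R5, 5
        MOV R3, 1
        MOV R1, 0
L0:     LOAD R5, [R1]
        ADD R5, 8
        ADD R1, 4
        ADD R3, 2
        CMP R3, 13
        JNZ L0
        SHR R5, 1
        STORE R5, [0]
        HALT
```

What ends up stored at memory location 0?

10

R5=5
R3=1
R1=0
R5=M[0]=10
R5=10+8=18
R1=0+4=4
R3=1+2=3
CMP R3, 13  (cmp 3,13)
JNZ L0: taken
R5=M[4]=7
R5=7+8=15
R1=4+4=8
R3=3+2=5
CMP R3, 13  (cmp 5,13)
JNZ L0: taken
R5=M[8]=22
R5=22+8=30
R1=8+4=12
R3=5+2=7
CMP R3, 13  (cmp 7,13)
JNZ L0: taken
R5=M[12]=7
R5=7+8=15
R1=12+4=16
R3=7+2=9
CMP R3, 13  (cmp 9,13)
JNZ L0: taken
R5=M[16]=27
R5=27+8=35
R1=16+4=20
R3=9+2=11
CMP R3, 13  (cmp 11,13)
JNZ L0: taken
R5=M[20]=13
R5=13+8=21
R1=20+4=24
R3=11+2=13
CMP R3, 13  (cmp 13,13)
JNZ L0: not taken
R5=21>>1=10
STORE R5, [0] → M[0]=10
halt.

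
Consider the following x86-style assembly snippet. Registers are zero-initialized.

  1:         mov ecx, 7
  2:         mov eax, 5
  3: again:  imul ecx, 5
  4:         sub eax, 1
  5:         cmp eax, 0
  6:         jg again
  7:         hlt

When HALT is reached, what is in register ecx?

21875

ecx=7
eax=5
ecx=7*5=35
eax=5-1=4
cmp eax, 0  (cmp 4,0)
jg again: taken
ecx=35*5=175
eax=4-1=3
cmp eax, 0  (cmp 3,0)
jg again: taken
ecx=175*5=875
eax=3-1=2
cmp eax, 0  (cmp 2,0)
jg again: taken
ecx=875*5=4375
eax=2-1=1
cmp eax, 0  (cmp 1,0)
jg again: taken
ecx=4375*5=21875
eax=1-1=0
cmp eax, 0  (cmp 0,0)
jg again: not taken
halt.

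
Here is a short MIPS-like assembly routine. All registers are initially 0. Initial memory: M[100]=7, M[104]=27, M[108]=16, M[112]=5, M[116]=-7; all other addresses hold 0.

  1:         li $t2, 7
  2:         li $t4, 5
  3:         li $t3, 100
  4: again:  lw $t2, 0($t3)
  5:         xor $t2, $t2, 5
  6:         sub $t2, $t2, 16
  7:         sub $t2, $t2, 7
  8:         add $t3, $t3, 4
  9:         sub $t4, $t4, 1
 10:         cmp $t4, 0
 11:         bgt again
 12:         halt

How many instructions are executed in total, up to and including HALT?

44

after li $t2, 7: $t2=7
after li $t4, 5: $t4=5
after li $t3, 100: $t3=100
after lw $t2, 0($t3): $t2=M[100]=7
after xor $t2, $t2, 5: $t2=7^5=2
after sub $t2, $t2, 16: $t2=2-16=-14
after sub $t2, $t2, 7: $t2=(-14)-7=-21
after add $t3, $t3, 4: $t3=100+4=104
after sub $t4, $t4, 1: $t4=5-1=4
cmp $t4, 0  (cmp 4,0)
bgt again: taken
after lw $t2, 0($t3): $t2=M[104]=27
after xor $t2, $t2, 5: $t2=27^5=30
after sub $t2, $t2, 16: $t2=30-16=14
after sub $t2, $t2, 7: $t2=14-7=7
after add $t3, $t3, 4: $t3=104+4=108
after sub $t4, $t4, 1: $t4=4-1=3
cmp $t4, 0  (cmp 3,0)
bgt again: taken
after lw $t2, 0($t3): $t2=M[108]=16
after xor $t2, $t2, 5: $t2=16^5=21
after sub $t2, $t2, 16: $t2=21-16=5
after sub $t2, $t2, 7: $t2=5-7=-2
after add $t3, $t3, 4: $t3=108+4=112
after sub $t4, $t4, 1: $t4=3-1=2
cmp $t4, 0  (cmp 2,0)
bgt again: taken
after lw $t2, 0($t3): $t2=M[112]=5
after xor $t2, $t2, 5: $t2=5^5=0
after sub $t2, $t2, 16: $t2=0-16=-16
after sub $t2, $t2, 7: $t2=(-16)-7=-23
after add $t3, $t3, 4: $t3=112+4=116
after sub $t4, $t4, 1: $t4=2-1=1
cmp $t4, 0  (cmp 1,0)
bgt again: taken
after lw $t2, 0($t3): $t2=M[116]=-7
after xor $t2, $t2, 5: $t2=(-7)^5=-4
after sub $t2, $t2, 16: $t2=(-4)-16=-20
after sub $t2, $t2, 7: $t2=(-20)-7=-27
after add $t3, $t3, 4: $t3=116+4=120
after sub $t4, $t4, 1: $t4=1-1=0
cmp $t4, 0  (cmp 0,0)
bgt again: not taken
halt.
Total executed instructions: 44.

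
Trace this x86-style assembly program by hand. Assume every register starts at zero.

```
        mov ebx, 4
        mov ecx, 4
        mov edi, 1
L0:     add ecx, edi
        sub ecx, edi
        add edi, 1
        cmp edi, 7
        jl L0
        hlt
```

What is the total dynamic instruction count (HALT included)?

after mov ebx, 4: ebx=4
after mov ecx, 4: ecx=4
after mov edi, 1: edi=1
after add ecx, edi: ecx=4+1=5
after sub ecx, edi: ecx=5-1=4
after add edi, 1: edi=1+1=2
cmp edi, 7  (cmp 2,7)
jl L0: taken
after add ecx, edi: ecx=4+2=6
after sub ecx, edi: ecx=6-2=4
after add edi, 1: edi=2+1=3
cmp edi, 7  (cmp 3,7)
jl L0: taken
after add ecx, edi: ecx=4+3=7
after sub ecx, edi: ecx=7-3=4
after add edi, 1: edi=3+1=4
cmp edi, 7  (cmp 4,7)
jl L0: taken
after add ecx, edi: ecx=4+4=8
after sub ecx, edi: ecx=8-4=4
after add edi, 1: edi=4+1=5
cmp edi, 7  (cmp 5,7)
jl L0: taken
after add ecx, edi: ecx=4+5=9
after sub ecx, edi: ecx=9-5=4
after add edi, 1: edi=5+1=6
cmp edi, 7  (cmp 6,7)
jl L0: taken
after add ecx, edi: ecx=4+6=10
after sub ecx, edi: ecx=10-6=4
after add edi, 1: edi=6+1=7
cmp edi, 7  (cmp 7,7)
jl L0: not taken
halt.
Total executed instructions: 34.

34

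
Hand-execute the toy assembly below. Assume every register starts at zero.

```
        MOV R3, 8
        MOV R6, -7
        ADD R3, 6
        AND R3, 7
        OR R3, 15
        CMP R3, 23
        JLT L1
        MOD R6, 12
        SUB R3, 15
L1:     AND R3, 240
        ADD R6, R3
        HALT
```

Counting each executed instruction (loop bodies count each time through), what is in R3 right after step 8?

0

MOV R3, 8 → R3=8
MOV R6, -7 → R6=-7
ADD R3, 6 → R3=8+6=14
AND R3, 7 → R3=14&7=6
OR R3, 15 → R3=6|15=15
CMP R3, 23  (cmp 15,23)
JLT L1: taken
AND R3, 240 → R3=15&240=0
After step 8: R3 = 0.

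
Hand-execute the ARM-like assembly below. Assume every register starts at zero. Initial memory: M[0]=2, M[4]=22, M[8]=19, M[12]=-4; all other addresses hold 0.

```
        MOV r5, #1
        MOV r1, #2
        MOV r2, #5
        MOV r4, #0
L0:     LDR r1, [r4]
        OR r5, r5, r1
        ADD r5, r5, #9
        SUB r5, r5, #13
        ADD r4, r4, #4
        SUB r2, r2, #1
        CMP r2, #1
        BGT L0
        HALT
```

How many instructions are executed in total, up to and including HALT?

37

after MOV r5, #1: r5=1
after MOV r1, #2: r1=2
after MOV r2, #5: r2=5
after MOV r4, #0: r4=0
after LDR r1, [r4]: r1=M[0]=2
after OR r5, r5, r1: r5=1|2=3
after ADD r5, r5, #9: r5=3+9=12
after SUB r5, r5, #13: r5=12-13=-1
after ADD r4, r4, #4: r4=0+4=4
after SUB r2, r2, #1: r2=5-1=4
CMP r2, #1  (cmp 4,1)
BGT L0: taken
after LDR r1, [r4]: r1=M[4]=22
after OR r5, r5, r1: r5=(-1)|22=-1
after ADD r5, r5, #9: r5=(-1)+9=8
after SUB r5, r5, #13: r5=8-13=-5
after ADD r4, r4, #4: r4=4+4=8
after SUB r2, r2, #1: r2=4-1=3
CMP r2, #1  (cmp 3,1)
BGT L0: taken
after LDR r1, [r4]: r1=M[8]=19
after OR r5, r5, r1: r5=(-5)|19=-5
after ADD r5, r5, #9: r5=(-5)+9=4
after SUB r5, r5, #13: r5=4-13=-9
after ADD r4, r4, #4: r4=8+4=12
after SUB r2, r2, #1: r2=3-1=2
CMP r2, #1  (cmp 2,1)
BGT L0: taken
after LDR r1, [r4]: r1=M[12]=-4
after OR r5, r5, r1: r5=(-9)|(-4)=-1
after ADD r5, r5, #9: r5=(-1)+9=8
after SUB r5, r5, #13: r5=8-13=-5
after ADD r4, r4, #4: r4=12+4=16
after SUB r2, r2, #1: r2=2-1=1
CMP r2, #1  (cmp 1,1)
BGT L0: not taken
halt.
Total executed instructions: 37.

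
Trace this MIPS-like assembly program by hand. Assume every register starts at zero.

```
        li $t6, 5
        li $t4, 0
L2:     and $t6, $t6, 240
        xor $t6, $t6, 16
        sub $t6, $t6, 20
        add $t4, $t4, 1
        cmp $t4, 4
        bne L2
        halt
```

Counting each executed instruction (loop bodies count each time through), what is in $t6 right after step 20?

$t6=5
$t4=0
$t6=5&240=0
$t6=0^16=16
$t6=16-20=-4
$t4=0+1=1
cmp $t4, 4  (cmp 1,4)
bne L2: taken
$t6=(-4)&240=240
$t6=240^16=224
$t6=224-20=204
$t4=1+1=2
cmp $t4, 4  (cmp 2,4)
bne L2: taken
$t6=204&240=192
$t6=192^16=208
$t6=208-20=188
$t4=2+1=3
cmp $t4, 4  (cmp 3,4)
bne L2: taken
After step 20: $t6 = 188.

188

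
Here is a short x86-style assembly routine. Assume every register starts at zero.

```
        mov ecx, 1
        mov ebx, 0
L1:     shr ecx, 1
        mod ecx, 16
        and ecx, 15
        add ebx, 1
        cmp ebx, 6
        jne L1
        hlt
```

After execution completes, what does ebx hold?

6

mov ecx, 1 → ecx=1
mov ebx, 0 → ebx=0
shr ecx, 1 → ecx=1>>1=0
mod ecx, 16 → ecx=0%16=0
and ecx, 15 → ecx=0&15=0
add ebx, 1 → ebx=0+1=1
cmp ebx, 6  (cmp 1,6)
jne L1: taken
shr ecx, 1 → ecx=0>>1=0
mod ecx, 16 → ecx=0%16=0
and ecx, 15 → ecx=0&15=0
add ebx, 1 → ebx=1+1=2
cmp ebx, 6  (cmp 2,6)
jne L1: taken
shr ecx, 1 → ecx=0>>1=0
mod ecx, 16 → ecx=0%16=0
and ecx, 15 → ecx=0&15=0
add ebx, 1 → ebx=2+1=3
cmp ebx, 6  (cmp 3,6)
jne L1: taken
shr ecx, 1 → ecx=0>>1=0
mod ecx, 16 → ecx=0%16=0
and ecx, 15 → ecx=0&15=0
add ebx, 1 → ebx=3+1=4
cmp ebx, 6  (cmp 4,6)
jne L1: taken
shr ecx, 1 → ecx=0>>1=0
mod ecx, 16 → ecx=0%16=0
and ecx, 15 → ecx=0&15=0
add ebx, 1 → ebx=4+1=5
cmp ebx, 6  (cmp 5,6)
jne L1: taken
shr ecx, 1 → ecx=0>>1=0
mod ecx, 16 → ecx=0%16=0
and ecx, 15 → ecx=0&15=0
add ebx, 1 → ebx=5+1=6
cmp ebx, 6  (cmp 6,6)
jne L1: not taken
halt.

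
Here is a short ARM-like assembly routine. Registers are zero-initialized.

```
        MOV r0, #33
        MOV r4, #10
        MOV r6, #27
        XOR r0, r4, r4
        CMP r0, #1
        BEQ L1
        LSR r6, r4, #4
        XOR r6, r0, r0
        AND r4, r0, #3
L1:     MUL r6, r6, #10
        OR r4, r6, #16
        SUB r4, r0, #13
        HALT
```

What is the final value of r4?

-13

MOV r0, #33 → r0=33
MOV r4, #10 → r4=10
MOV r6, #27 → r6=27
XOR r0, r4, r4 → r0=10^10=0
CMP r0, #1  (cmp 0,1)
BEQ L1: not taken
LSR r6, r4, #4 → r6=10>>4=0
XOR r6, r0, r0 → r6=0^0=0
AND r4, r0, #3 → r4=0&3=0
MUL r6, r6, #10 → r6=0*10=0
OR r4, r6, #16 → r4=0|16=16
SUB r4, r0, #13 → r4=0-13=-13
halt.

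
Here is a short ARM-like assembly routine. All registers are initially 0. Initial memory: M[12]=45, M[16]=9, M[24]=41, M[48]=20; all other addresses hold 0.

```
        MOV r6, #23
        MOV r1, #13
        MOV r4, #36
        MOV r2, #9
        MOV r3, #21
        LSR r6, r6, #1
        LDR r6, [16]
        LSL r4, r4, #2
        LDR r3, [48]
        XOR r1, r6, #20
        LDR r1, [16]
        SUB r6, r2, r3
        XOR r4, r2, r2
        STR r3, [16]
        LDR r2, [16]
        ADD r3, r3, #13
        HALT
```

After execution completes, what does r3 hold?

r6=23
r1=13
r4=36
r2=9
r3=21
r6=23>>1=11
r6=M[16]=9
r4=36<<2=144
r3=M[48]=20
r1=9^20=29
r1=M[16]=9
r6=9-20=-11
r4=9^9=0
STR r3, [16] → M[16]=20
r2=M[16]=20
r3=20+13=33
halt.

33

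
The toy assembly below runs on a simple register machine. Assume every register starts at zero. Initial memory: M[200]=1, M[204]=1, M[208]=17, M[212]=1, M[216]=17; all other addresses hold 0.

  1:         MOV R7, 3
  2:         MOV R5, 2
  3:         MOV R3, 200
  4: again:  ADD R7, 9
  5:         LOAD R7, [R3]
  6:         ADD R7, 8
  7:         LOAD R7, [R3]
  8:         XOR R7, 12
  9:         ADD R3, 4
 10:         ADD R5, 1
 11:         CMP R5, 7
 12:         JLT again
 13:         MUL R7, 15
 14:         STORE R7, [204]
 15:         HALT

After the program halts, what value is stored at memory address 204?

MOV R7, 3 → R7=3
MOV R5, 2 → R5=2
MOV R3, 200 → R3=200
ADD R7, 9 → R7=3+9=12
LOAD R7, [R3] → R7=M[200]=1
ADD R7, 8 → R7=1+8=9
LOAD R7, [R3] → R7=M[200]=1
XOR R7, 12 → R7=1^12=13
ADD R3, 4 → R3=200+4=204
ADD R5, 1 → R5=2+1=3
CMP R5, 7  (cmp 3,7)
JLT again: taken
ADD R7, 9 → R7=13+9=22
LOAD R7, [R3] → R7=M[204]=1
ADD R7, 8 → R7=1+8=9
LOAD R7, [R3] → R7=M[204]=1
XOR R7, 12 → R7=1^12=13
ADD R3, 4 → R3=204+4=208
ADD R5, 1 → R5=3+1=4
CMP R5, 7  (cmp 4,7)
JLT again: taken
ADD R7, 9 → R7=13+9=22
LOAD R7, [R3] → R7=M[208]=17
ADD R7, 8 → R7=17+8=25
LOAD R7, [R3] → R7=M[208]=17
XOR R7, 12 → R7=17^12=29
ADD R3, 4 → R3=208+4=212
ADD R5, 1 → R5=4+1=5
CMP R5, 7  (cmp 5,7)
JLT again: taken
ADD R7, 9 → R7=29+9=38
LOAD R7, [R3] → R7=M[212]=1
ADD R7, 8 → R7=1+8=9
LOAD R7, [R3] → R7=M[212]=1
XOR R7, 12 → R7=1^12=13
ADD R3, 4 → R3=212+4=216
ADD R5, 1 → R5=5+1=6
CMP R5, 7  (cmp 6,7)
JLT again: taken
ADD R7, 9 → R7=13+9=22
LOAD R7, [R3] → R7=M[216]=17
ADD R7, 8 → R7=17+8=25
LOAD R7, [R3] → R7=M[216]=17
XOR R7, 12 → R7=17^12=29
ADD R3, 4 → R3=216+4=220
ADD R5, 1 → R5=6+1=7
CMP R5, 7  (cmp 7,7)
JLT again: not taken
MUL R7, 15 → R7=29*15=435
STORE R7, [204] → M[204]=435
halt.

435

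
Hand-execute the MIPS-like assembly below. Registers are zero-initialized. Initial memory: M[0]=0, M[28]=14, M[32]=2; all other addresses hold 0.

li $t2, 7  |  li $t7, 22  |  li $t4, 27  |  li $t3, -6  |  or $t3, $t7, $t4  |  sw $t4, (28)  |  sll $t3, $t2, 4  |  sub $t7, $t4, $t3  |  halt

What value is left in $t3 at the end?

after li $t2, 7: $t2=7
after li $t7, 22: $t7=22
after li $t4, 27: $t4=27
after li $t3, -6: $t3=-6
after or $t3, $t7, $t4: $t3=22|27=31
sw $t4, (28) → M[28]=27
after sll $t3, $t2, 4: $t3=7<<4=112
after sub $t7, $t4, $t3: $t7=27-112=-85
halt.

112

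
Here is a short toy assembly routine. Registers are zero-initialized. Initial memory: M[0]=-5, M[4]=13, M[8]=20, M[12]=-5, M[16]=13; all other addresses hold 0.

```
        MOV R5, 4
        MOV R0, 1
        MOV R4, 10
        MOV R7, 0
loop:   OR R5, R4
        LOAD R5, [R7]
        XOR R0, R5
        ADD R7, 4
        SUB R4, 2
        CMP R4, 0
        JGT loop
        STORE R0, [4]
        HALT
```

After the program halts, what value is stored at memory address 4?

21

R5=4
R0=1
R4=10
R7=0
R5=4|10=14
R5=M[0]=-5
R0=1^(-5)=-6
R7=0+4=4
R4=10-2=8
CMP R4, 0  (cmp 8,0)
JGT loop: taken
R5=(-5)|8=-5
R5=M[4]=13
R0=(-6)^13=-9
R7=4+4=8
R4=8-2=6
CMP R4, 0  (cmp 6,0)
JGT loop: taken
R5=13|6=15
R5=M[8]=20
R0=(-9)^20=-29
R7=8+4=12
R4=6-2=4
CMP R4, 0  (cmp 4,0)
JGT loop: taken
R5=20|4=20
R5=M[12]=-5
R0=(-29)^(-5)=24
R7=12+4=16
R4=4-2=2
CMP R4, 0  (cmp 2,0)
JGT loop: taken
R5=(-5)|2=-5
R5=M[16]=13
R0=24^13=21
R7=16+4=20
R4=2-2=0
CMP R4, 0  (cmp 0,0)
JGT loop: not taken
STORE R0, [4] → M[4]=21
halt.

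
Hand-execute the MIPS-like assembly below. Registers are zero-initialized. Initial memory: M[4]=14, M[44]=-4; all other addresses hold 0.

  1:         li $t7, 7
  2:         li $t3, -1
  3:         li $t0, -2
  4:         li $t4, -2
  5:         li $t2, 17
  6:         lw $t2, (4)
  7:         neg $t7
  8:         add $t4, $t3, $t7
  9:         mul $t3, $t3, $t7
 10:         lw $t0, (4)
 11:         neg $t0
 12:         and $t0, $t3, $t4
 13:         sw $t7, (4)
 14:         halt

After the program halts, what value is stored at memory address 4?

-7

$t7=7
$t3=-1
$t0=-2
$t4=-2
$t2=17
$t2=M[4]=14
$t7=-(7)=-7
$t4=(-1)+(-7)=-8
$t3=(-1)*(-7)=7
$t0=M[4]=14
$t0=-(14)=-14
$t0=7&(-8)=0
sw $t7, (4) → M[4]=-7
halt.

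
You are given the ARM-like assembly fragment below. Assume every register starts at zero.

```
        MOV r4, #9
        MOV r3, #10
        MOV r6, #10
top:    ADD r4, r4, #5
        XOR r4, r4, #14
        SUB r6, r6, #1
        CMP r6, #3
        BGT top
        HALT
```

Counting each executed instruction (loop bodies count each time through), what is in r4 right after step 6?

r4=9
r3=10
r6=10
r4=9+5=14
r4=14^14=0
r6=10-1=9
After step 6: r4 = 0.

0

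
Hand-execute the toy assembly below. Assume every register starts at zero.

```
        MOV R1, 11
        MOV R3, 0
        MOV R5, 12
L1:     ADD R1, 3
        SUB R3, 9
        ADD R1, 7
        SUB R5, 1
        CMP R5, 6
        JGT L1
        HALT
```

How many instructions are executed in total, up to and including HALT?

40

R1=11
R3=0
R5=12
R1=11+3=14
R3=0-9=-9
R1=14+7=21
R5=12-1=11
CMP R5, 6  (cmp 11,6)
JGT L1: taken
R1=21+3=24
R3=(-9)-9=-18
R1=24+7=31
R5=11-1=10
CMP R5, 6  (cmp 10,6)
JGT L1: taken
R1=31+3=34
R3=(-18)-9=-27
R1=34+7=41
R5=10-1=9
CMP R5, 6  (cmp 9,6)
JGT L1: taken
R1=41+3=44
R3=(-27)-9=-36
R1=44+7=51
R5=9-1=8
CMP R5, 6  (cmp 8,6)
JGT L1: taken
R1=51+3=54
R3=(-36)-9=-45
R1=54+7=61
R5=8-1=7
CMP R5, 6  (cmp 7,6)
JGT L1: taken
R1=61+3=64
R3=(-45)-9=-54
R1=64+7=71
R5=7-1=6
CMP R5, 6  (cmp 6,6)
JGT L1: not taken
halt.
Total executed instructions: 40.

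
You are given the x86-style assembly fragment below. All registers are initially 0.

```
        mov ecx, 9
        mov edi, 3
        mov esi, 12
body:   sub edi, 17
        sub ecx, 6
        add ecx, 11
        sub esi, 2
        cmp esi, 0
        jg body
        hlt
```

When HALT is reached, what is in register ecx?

after mov ecx, 9: ecx=9
after mov edi, 3: edi=3
after mov esi, 12: esi=12
after sub edi, 17: edi=3-17=-14
after sub ecx, 6: ecx=9-6=3
after add ecx, 11: ecx=3+11=14
after sub esi, 2: esi=12-2=10
cmp esi, 0  (cmp 10,0)
jg body: taken
after sub edi, 17: edi=(-14)-17=-31
after sub ecx, 6: ecx=14-6=8
after add ecx, 11: ecx=8+11=19
after sub esi, 2: esi=10-2=8
cmp esi, 0  (cmp 8,0)
jg body: taken
after sub edi, 17: edi=(-31)-17=-48
after sub ecx, 6: ecx=19-6=13
after add ecx, 11: ecx=13+11=24
after sub esi, 2: esi=8-2=6
cmp esi, 0  (cmp 6,0)
jg body: taken
after sub edi, 17: edi=(-48)-17=-65
after sub ecx, 6: ecx=24-6=18
after add ecx, 11: ecx=18+11=29
after sub esi, 2: esi=6-2=4
cmp esi, 0  (cmp 4,0)
jg body: taken
after sub edi, 17: edi=(-65)-17=-82
after sub ecx, 6: ecx=29-6=23
after add ecx, 11: ecx=23+11=34
after sub esi, 2: esi=4-2=2
cmp esi, 0  (cmp 2,0)
jg body: taken
after sub edi, 17: edi=(-82)-17=-99
after sub ecx, 6: ecx=34-6=28
after add ecx, 11: ecx=28+11=39
after sub esi, 2: esi=2-2=0
cmp esi, 0  (cmp 0,0)
jg body: not taken
halt.

39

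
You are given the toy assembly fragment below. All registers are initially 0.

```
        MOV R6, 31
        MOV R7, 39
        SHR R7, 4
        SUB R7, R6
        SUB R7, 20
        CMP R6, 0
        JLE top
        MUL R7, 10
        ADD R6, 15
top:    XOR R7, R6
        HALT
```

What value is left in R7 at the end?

R6=31
R7=39
R7=39>>4=2
R7=2-31=-29
R7=(-29)-20=-49
CMP R6, 0  (cmp 31,0)
JLE top: not taken
R7=(-49)*10=-490
R6=31+15=46
R7=(-490)^46=-456
halt.

-456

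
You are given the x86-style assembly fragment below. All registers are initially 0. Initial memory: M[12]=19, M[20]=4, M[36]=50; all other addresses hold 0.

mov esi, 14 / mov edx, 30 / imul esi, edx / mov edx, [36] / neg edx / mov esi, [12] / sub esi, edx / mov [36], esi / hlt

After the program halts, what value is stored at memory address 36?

mov esi, 14 → esi=14
mov edx, 30 → edx=30
imul esi, edx → esi=14*30=420
mov edx, [36] → edx=M[36]=50
neg edx → edx=-(50)=-50
mov esi, [12] → esi=M[12]=19
sub esi, edx → esi=19-(-50)=69
mov [36], esi → M[36]=69
halt.

69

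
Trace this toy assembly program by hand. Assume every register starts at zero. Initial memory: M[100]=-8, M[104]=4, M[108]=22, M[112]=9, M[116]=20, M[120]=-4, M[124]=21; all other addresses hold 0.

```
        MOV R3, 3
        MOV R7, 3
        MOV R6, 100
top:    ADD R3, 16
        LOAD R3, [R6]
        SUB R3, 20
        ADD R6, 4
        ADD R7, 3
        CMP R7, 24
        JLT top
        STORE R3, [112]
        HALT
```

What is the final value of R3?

after MOV R3, 3: R3=3
after MOV R7, 3: R7=3
after MOV R6, 100: R6=100
after ADD R3, 16: R3=3+16=19
after LOAD R3, [R6]: R3=M[100]=-8
after SUB R3, 20: R3=(-8)-20=-28
after ADD R6, 4: R6=100+4=104
after ADD R7, 3: R7=3+3=6
CMP R7, 24  (cmp 6,24)
JLT top: taken
after ADD R3, 16: R3=(-28)+16=-12
after LOAD R3, [R6]: R3=M[104]=4
after SUB R3, 20: R3=4-20=-16
after ADD R6, 4: R6=104+4=108
after ADD R7, 3: R7=6+3=9
CMP R7, 24  (cmp 9,24)
JLT top: taken
after ADD R3, 16: R3=(-16)+16=0
after LOAD R3, [R6]: R3=M[108]=22
after SUB R3, 20: R3=22-20=2
after ADD R6, 4: R6=108+4=112
after ADD R7, 3: R7=9+3=12
CMP R7, 24  (cmp 12,24)
JLT top: taken
after ADD R3, 16: R3=2+16=18
after LOAD R3, [R6]: R3=M[112]=9
after SUB R3, 20: R3=9-20=-11
after ADD R6, 4: R6=112+4=116
after ADD R7, 3: R7=12+3=15
CMP R7, 24  (cmp 15,24)
JLT top: taken
after ADD R3, 16: R3=(-11)+16=5
after LOAD R3, [R6]: R3=M[116]=20
after SUB R3, 20: R3=20-20=0
after ADD R6, 4: R6=116+4=120
after ADD R7, 3: R7=15+3=18
CMP R7, 24  (cmp 18,24)
JLT top: taken
after ADD R3, 16: R3=0+16=16
after LOAD R3, [R6]: R3=M[120]=-4
after SUB R3, 20: R3=(-4)-20=-24
after ADD R6, 4: R6=120+4=124
after ADD R7, 3: R7=18+3=21
CMP R7, 24  (cmp 21,24)
JLT top: taken
after ADD R3, 16: R3=(-24)+16=-8
after LOAD R3, [R6]: R3=M[124]=21
after SUB R3, 20: R3=21-20=1
after ADD R6, 4: R6=124+4=128
after ADD R7, 3: R7=21+3=24
CMP R7, 24  (cmp 24,24)
JLT top: not taken
STORE R3, [112] → M[112]=1
halt.

1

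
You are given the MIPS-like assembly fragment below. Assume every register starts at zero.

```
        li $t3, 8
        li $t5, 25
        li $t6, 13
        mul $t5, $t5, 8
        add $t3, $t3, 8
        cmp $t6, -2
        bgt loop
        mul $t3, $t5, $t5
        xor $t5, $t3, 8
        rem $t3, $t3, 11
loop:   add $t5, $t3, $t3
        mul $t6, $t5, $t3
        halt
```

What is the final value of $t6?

after li $t3, 8: $t3=8
after li $t5, 25: $t5=25
after li $t6, 13: $t6=13
after mul $t5, $t5, 8: $t5=25*8=200
after add $t3, $t3, 8: $t3=8+8=16
cmp $t6, -2  (cmp 13,-2)
bgt loop: taken
after add $t5, $t3, $t3: $t5=16+16=32
after mul $t6, $t5, $t3: $t6=32*16=512
halt.

512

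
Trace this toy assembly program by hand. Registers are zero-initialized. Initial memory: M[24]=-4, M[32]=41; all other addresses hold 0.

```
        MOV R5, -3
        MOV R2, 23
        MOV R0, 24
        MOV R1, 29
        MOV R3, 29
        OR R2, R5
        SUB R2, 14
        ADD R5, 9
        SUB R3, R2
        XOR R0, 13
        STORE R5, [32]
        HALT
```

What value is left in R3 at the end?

after MOV R5, -3: R5=-3
after MOV R2, 23: R2=23
after MOV R0, 24: R0=24
after MOV R1, 29: R1=29
after MOV R3, 29: R3=29
after OR R2, R5: R2=23|(-3)=-1
after SUB R2, 14: R2=(-1)-14=-15
after ADD R5, 9: R5=(-3)+9=6
after SUB R3, R2: R3=29-(-15)=44
after XOR R0, 13: R0=24^13=21
STORE R5, [32] → M[32]=6
halt.

44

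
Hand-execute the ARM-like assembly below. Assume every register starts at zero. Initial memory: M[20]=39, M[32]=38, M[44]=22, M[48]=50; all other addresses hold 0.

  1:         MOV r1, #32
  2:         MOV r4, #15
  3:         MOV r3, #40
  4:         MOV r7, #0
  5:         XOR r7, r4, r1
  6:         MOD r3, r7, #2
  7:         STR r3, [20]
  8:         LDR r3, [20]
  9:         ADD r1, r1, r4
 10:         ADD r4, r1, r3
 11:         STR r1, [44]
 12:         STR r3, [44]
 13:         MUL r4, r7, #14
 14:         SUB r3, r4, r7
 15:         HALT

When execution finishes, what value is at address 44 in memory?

1

after MOV r1, #32: r1=32
after MOV r4, #15: r4=15
after MOV r3, #40: r3=40
after MOV r7, #0: r7=0
after XOR r7, r4, r1: r7=15^32=47
after MOD r3, r7, #2: r3=47%2=1
STR r3, [20] → M[20]=1
after LDR r3, [20]: r3=M[20]=1
after ADD r1, r1, r4: r1=32+15=47
after ADD r4, r1, r3: r4=47+1=48
STR r1, [44] → M[44]=47
STR r3, [44] → M[44]=1
after MUL r4, r7, #14: r4=47*14=658
after SUB r3, r4, r7: r3=658-47=611
halt.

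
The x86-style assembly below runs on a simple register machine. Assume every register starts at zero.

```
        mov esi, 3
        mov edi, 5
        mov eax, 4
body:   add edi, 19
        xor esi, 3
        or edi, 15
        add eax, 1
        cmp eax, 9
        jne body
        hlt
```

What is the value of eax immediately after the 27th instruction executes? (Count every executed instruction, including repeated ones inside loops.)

8

esi=3
edi=5
eax=4
edi=5+19=24
esi=3^3=0
edi=24|15=31
eax=4+1=5
cmp eax, 9  (cmp 5,9)
jne body: taken
edi=31+19=50
esi=0^3=3
edi=50|15=63
eax=5+1=6
cmp eax, 9  (cmp 6,9)
jne body: taken
edi=63+19=82
esi=3^3=0
edi=82|15=95
eax=6+1=7
cmp eax, 9  (cmp 7,9)
jne body: taken
edi=95+19=114
esi=0^3=3
edi=114|15=127
eax=7+1=8
cmp eax, 9  (cmp 8,9)
jne body: taken
After step 27: eax = 8.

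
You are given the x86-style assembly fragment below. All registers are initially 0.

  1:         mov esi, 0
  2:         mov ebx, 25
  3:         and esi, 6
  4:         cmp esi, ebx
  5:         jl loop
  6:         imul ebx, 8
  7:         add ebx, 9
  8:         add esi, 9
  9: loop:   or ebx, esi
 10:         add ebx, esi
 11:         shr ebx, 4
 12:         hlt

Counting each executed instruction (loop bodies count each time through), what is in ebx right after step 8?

mov esi, 0 → esi=0
mov ebx, 25 → ebx=25
and esi, 6 → esi=0&6=0
cmp esi, ebx  (cmp 0,25)
jl loop: taken
or ebx, esi → ebx=25|0=25
add ebx, esi → ebx=25+0=25
shr ebx, 4 → ebx=25>>4=1
After step 8: ebx = 1.

1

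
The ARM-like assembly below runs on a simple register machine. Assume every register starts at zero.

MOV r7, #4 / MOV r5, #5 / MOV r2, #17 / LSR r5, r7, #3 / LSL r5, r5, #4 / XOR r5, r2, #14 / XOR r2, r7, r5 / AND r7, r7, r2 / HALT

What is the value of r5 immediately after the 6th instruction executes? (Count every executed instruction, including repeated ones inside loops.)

r7=4
r5=5
r2=17
r5=4>>3=0
r5=0<<4=0
r5=17^14=31
After step 6: r5 = 31.

31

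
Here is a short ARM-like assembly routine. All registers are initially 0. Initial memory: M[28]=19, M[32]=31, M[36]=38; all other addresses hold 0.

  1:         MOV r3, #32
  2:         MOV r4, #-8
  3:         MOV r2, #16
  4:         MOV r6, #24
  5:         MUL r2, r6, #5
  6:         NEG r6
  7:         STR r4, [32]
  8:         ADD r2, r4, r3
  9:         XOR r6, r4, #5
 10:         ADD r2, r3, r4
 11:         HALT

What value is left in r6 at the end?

MOV r3, #32 → r3=32
MOV r4, #-8 → r4=-8
MOV r2, #16 → r2=16
MOV r6, #24 → r6=24
MUL r2, r6, #5 → r2=24*5=120
NEG r6 → r6=-(24)=-24
STR r4, [32] → M[32]=-8
ADD r2, r4, r3 → r2=(-8)+32=24
XOR r6, r4, #5 → r6=(-8)^5=-3
ADD r2, r3, r4 → r2=32+(-8)=24
halt.

-3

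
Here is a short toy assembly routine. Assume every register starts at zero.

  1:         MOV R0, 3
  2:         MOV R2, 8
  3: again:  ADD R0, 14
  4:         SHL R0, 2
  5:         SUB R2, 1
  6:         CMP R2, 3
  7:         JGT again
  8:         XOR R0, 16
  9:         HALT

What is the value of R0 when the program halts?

22152

MOV R0, 3 → R0=3
MOV R2, 8 → R2=8
ADD R0, 14 → R0=3+14=17
SHL R0, 2 → R0=17<<2=68
SUB R2, 1 → R2=8-1=7
CMP R2, 3  (cmp 7,3)
JGT again: taken
ADD R0, 14 → R0=68+14=82
SHL R0, 2 → R0=82<<2=328
SUB R2, 1 → R2=7-1=6
CMP R2, 3  (cmp 6,3)
JGT again: taken
ADD R0, 14 → R0=328+14=342
SHL R0, 2 → R0=342<<2=1368
SUB R2, 1 → R2=6-1=5
CMP R2, 3  (cmp 5,3)
JGT again: taken
ADD R0, 14 → R0=1368+14=1382
SHL R0, 2 → R0=1382<<2=5528
SUB R2, 1 → R2=5-1=4
CMP R2, 3  (cmp 4,3)
JGT again: taken
ADD R0, 14 → R0=5528+14=5542
SHL R0, 2 → R0=5542<<2=22168
SUB R2, 1 → R2=4-1=3
CMP R2, 3  (cmp 3,3)
JGT again: not taken
XOR R0, 16 → R0=22168^16=22152
halt.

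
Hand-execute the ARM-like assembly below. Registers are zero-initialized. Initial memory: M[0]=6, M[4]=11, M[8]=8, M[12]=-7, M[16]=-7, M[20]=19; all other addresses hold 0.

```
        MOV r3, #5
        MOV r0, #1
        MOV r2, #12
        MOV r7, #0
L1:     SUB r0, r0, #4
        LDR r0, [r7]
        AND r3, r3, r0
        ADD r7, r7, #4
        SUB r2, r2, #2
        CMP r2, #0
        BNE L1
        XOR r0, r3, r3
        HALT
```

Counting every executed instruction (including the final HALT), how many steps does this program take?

r3=5
r0=1
r2=12
r7=0
r0=1-4=-3
r0=M[0]=6
r3=5&6=4
r7=0+4=4
r2=12-2=10
CMP r2, #0  (cmp 10,0)
BNE L1: taken
r0=6-4=2
r0=M[4]=11
r3=4&11=0
r7=4+4=8
r2=10-2=8
CMP r2, #0  (cmp 8,0)
BNE L1: taken
r0=11-4=7
r0=M[8]=8
r3=0&8=0
r7=8+4=12
r2=8-2=6
CMP r2, #0  (cmp 6,0)
BNE L1: taken
r0=8-4=4
r0=M[12]=-7
r3=0&(-7)=0
r7=12+4=16
r2=6-2=4
CMP r2, #0  (cmp 4,0)
BNE L1: taken
r0=(-7)-4=-11
r0=M[16]=-7
r3=0&(-7)=0
r7=16+4=20
r2=4-2=2
CMP r2, #0  (cmp 2,0)
BNE L1: taken
r0=(-7)-4=-11
r0=M[20]=19
r3=0&19=0
r7=20+4=24
r2=2-2=0
CMP r2, #0  (cmp 0,0)
BNE L1: not taken
r0=0^0=0
halt.
Total executed instructions: 48.

48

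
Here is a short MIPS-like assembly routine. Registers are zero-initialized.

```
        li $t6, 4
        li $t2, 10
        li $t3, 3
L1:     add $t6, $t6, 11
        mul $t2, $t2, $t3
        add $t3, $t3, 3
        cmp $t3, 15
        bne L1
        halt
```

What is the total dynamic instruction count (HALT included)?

after li $t6, 4: $t6=4
after li $t2, 10: $t2=10
after li $t3, 3: $t3=3
after add $t6, $t6, 11: $t6=4+11=15
after mul $t2, $t2, $t3: $t2=10*3=30
after add $t3, $t3, 3: $t3=3+3=6
cmp $t3, 15  (cmp 6,15)
bne L1: taken
after add $t6, $t6, 11: $t6=15+11=26
after mul $t2, $t2, $t3: $t2=30*6=180
after add $t3, $t3, 3: $t3=6+3=9
cmp $t3, 15  (cmp 9,15)
bne L1: taken
after add $t6, $t6, 11: $t6=26+11=37
after mul $t2, $t2, $t3: $t2=180*9=1620
after add $t3, $t3, 3: $t3=9+3=12
cmp $t3, 15  (cmp 12,15)
bne L1: taken
after add $t6, $t6, 11: $t6=37+11=48
after mul $t2, $t2, $t3: $t2=1620*12=19440
after add $t3, $t3, 3: $t3=12+3=15
cmp $t3, 15  (cmp 15,15)
bne L1: not taken
halt.
Total executed instructions: 24.

24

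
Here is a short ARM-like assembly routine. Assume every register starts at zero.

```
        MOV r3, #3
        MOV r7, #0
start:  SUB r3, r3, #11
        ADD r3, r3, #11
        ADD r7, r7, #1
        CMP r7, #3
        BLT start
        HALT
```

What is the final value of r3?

r3=3
r7=0
r3=3-11=-8
r3=(-8)+11=3
r7=0+1=1
CMP r7, #3  (cmp 1,3)
BLT start: taken
r3=3-11=-8
r3=(-8)+11=3
r7=1+1=2
CMP r7, #3  (cmp 2,3)
BLT start: taken
r3=3-11=-8
r3=(-8)+11=3
r7=2+1=3
CMP r7, #3  (cmp 3,3)
BLT start: not taken
halt.

3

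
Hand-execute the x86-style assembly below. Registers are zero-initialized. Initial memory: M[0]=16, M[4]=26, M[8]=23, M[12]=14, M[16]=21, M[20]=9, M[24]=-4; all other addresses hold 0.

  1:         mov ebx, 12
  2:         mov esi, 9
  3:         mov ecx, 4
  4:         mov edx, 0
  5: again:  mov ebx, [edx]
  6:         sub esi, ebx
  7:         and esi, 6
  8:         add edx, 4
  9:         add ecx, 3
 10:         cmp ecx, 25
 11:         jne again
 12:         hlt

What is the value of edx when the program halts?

ebx=12
esi=9
ecx=4
edx=0
ebx=M[0]=16
esi=9-16=-7
esi=(-7)&6=0
edx=0+4=4
ecx=4+3=7
cmp ecx, 25  (cmp 7,25)
jne again: taken
ebx=M[4]=26
esi=0-26=-26
esi=(-26)&6=6
edx=4+4=8
ecx=7+3=10
cmp ecx, 25  (cmp 10,25)
jne again: taken
ebx=M[8]=23
esi=6-23=-17
esi=(-17)&6=6
edx=8+4=12
ecx=10+3=13
cmp ecx, 25  (cmp 13,25)
jne again: taken
ebx=M[12]=14
esi=6-14=-8
esi=(-8)&6=0
edx=12+4=16
ecx=13+3=16
cmp ecx, 25  (cmp 16,25)
jne again: taken
ebx=M[16]=21
esi=0-21=-21
esi=(-21)&6=2
edx=16+4=20
ecx=16+3=19
cmp ecx, 25  (cmp 19,25)
jne again: taken
ebx=M[20]=9
esi=2-9=-7
esi=(-7)&6=0
edx=20+4=24
ecx=19+3=22
cmp ecx, 25  (cmp 22,25)
jne again: taken
ebx=M[24]=-4
esi=0-(-4)=4
esi=4&6=4
edx=24+4=28
ecx=22+3=25
cmp ecx, 25  (cmp 25,25)
jne again: not taken
halt.

28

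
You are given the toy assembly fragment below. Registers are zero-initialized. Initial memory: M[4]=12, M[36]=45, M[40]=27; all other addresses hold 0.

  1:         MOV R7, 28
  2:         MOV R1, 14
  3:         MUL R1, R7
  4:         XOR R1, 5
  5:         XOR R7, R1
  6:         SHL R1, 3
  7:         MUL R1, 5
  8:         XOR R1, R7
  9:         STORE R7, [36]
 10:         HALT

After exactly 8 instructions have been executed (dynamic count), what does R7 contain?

401

after MOV R7, 28: R7=28
after MOV R1, 14: R1=14
after MUL R1, R7: R1=14*28=392
after XOR R1, 5: R1=392^5=397
after XOR R7, R1: R7=28^397=401
after SHL R1, 3: R1=397<<3=3176
after MUL R1, 5: R1=3176*5=15880
after XOR R1, R7: R1=15880^401=16281
After step 8: R7 = 401.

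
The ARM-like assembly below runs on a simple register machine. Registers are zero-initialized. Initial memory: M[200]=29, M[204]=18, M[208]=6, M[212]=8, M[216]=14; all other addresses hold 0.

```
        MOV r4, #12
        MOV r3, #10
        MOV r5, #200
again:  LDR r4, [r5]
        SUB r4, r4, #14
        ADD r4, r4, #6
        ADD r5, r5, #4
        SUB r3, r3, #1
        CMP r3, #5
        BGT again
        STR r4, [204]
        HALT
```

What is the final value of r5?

MOV r4, #12 → r4=12
MOV r3, #10 → r3=10
MOV r5, #200 → r5=200
LDR r4, [r5] → r4=M[200]=29
SUB r4, r4, #14 → r4=29-14=15
ADD r4, r4, #6 → r4=15+6=21
ADD r5, r5, #4 → r5=200+4=204
SUB r3, r3, #1 → r3=10-1=9
CMP r3, #5  (cmp 9,5)
BGT again: taken
LDR r4, [r5] → r4=M[204]=18
SUB r4, r4, #14 → r4=18-14=4
ADD r4, r4, #6 → r4=4+6=10
ADD r5, r5, #4 → r5=204+4=208
SUB r3, r3, #1 → r3=9-1=8
CMP r3, #5  (cmp 8,5)
BGT again: taken
LDR r4, [r5] → r4=M[208]=6
SUB r4, r4, #14 → r4=6-14=-8
ADD r4, r4, #6 → r4=(-8)+6=-2
ADD r5, r5, #4 → r5=208+4=212
SUB r3, r3, #1 → r3=8-1=7
CMP r3, #5  (cmp 7,5)
BGT again: taken
LDR r4, [r5] → r4=M[212]=8
SUB r4, r4, #14 → r4=8-14=-6
ADD r4, r4, #6 → r4=(-6)+6=0
ADD r5, r5, #4 → r5=212+4=216
SUB r3, r3, #1 → r3=7-1=6
CMP r3, #5  (cmp 6,5)
BGT again: taken
LDR r4, [r5] → r4=M[216]=14
SUB r4, r4, #14 → r4=14-14=0
ADD r4, r4, #6 → r4=0+6=6
ADD r5, r5, #4 → r5=216+4=220
SUB r3, r3, #1 → r3=6-1=5
CMP r3, #5  (cmp 5,5)
BGT again: not taken
STR r4, [204] → M[204]=6
halt.

220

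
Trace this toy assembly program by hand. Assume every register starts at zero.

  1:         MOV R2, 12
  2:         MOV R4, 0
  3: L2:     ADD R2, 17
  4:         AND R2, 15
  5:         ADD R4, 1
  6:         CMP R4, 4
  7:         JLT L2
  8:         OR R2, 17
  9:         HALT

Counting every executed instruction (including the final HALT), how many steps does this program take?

24

R2=12
R4=0
R2=12+17=29
R2=29&15=13
R4=0+1=1
CMP R4, 4  (cmp 1,4)
JLT L2: taken
R2=13+17=30
R2=30&15=14
R4=1+1=2
CMP R4, 4  (cmp 2,4)
JLT L2: taken
R2=14+17=31
R2=31&15=15
R4=2+1=3
CMP R4, 4  (cmp 3,4)
JLT L2: taken
R2=15+17=32
R2=32&15=0
R4=3+1=4
CMP R4, 4  (cmp 4,4)
JLT L2: not taken
R2=0|17=17
halt.
Total executed instructions: 24.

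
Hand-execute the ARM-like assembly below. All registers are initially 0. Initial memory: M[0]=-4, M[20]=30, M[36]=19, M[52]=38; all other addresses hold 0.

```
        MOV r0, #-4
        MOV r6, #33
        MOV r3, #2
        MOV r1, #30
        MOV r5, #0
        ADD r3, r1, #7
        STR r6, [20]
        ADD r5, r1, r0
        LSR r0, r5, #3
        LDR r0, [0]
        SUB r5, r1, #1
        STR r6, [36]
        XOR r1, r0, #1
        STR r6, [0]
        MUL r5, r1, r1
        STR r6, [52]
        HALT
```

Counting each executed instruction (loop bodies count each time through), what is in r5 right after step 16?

r0=-4
r6=33
r3=2
r1=30
r5=0
r3=30+7=37
STR r6, [20] → M[20]=33
r5=30+(-4)=26
r0=26>>3=3
r0=M[0]=-4
r5=30-1=29
STR r6, [36] → M[36]=33
r1=(-4)^1=-3
STR r6, [0] → M[0]=33
r5=(-3)*(-3)=9
STR r6, [52] → M[52]=33
After step 16: r5 = 9.

9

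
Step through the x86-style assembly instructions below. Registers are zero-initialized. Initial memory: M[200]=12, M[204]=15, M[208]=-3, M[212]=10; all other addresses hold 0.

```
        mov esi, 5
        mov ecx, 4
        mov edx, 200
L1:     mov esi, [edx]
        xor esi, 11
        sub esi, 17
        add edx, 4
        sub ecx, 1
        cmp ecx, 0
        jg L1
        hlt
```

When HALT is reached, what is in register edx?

216

esi=5
ecx=4
edx=200
esi=M[200]=12
esi=12^11=7
esi=7-17=-10
edx=200+4=204
ecx=4-1=3
cmp ecx, 0  (cmp 3,0)
jg L1: taken
esi=M[204]=15
esi=15^11=4
esi=4-17=-13
edx=204+4=208
ecx=3-1=2
cmp ecx, 0  (cmp 2,0)
jg L1: taken
esi=M[208]=-3
esi=(-3)^11=-10
esi=(-10)-17=-27
edx=208+4=212
ecx=2-1=1
cmp ecx, 0  (cmp 1,0)
jg L1: taken
esi=M[212]=10
esi=10^11=1
esi=1-17=-16
edx=212+4=216
ecx=1-1=0
cmp ecx, 0  (cmp 0,0)
jg L1: not taken
halt.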